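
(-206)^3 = -8741816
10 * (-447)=-4470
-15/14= -1.07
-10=-10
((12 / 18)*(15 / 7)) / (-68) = -5 / 238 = -0.02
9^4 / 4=6561 / 4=1640.25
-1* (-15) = 15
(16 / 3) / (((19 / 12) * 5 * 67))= 64 / 6365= 0.01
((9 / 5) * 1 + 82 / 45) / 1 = 163 / 45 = 3.62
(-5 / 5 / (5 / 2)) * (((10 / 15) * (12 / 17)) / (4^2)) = -1 / 85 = -0.01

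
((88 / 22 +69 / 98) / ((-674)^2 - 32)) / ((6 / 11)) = 5071 / 267095472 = 0.00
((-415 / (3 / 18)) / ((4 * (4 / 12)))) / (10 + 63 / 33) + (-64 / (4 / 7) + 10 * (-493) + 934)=-1117381 / 262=-4264.81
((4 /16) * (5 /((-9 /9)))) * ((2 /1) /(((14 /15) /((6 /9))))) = -25 /14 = -1.79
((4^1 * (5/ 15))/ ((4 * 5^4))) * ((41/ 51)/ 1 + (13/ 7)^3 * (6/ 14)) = 434582/ 229595625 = 0.00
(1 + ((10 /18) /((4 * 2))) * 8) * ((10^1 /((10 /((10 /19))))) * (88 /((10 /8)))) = 9856 /171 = 57.64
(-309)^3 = -29503629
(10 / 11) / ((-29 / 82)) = -820 / 319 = -2.57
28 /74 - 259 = -9569 /37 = -258.62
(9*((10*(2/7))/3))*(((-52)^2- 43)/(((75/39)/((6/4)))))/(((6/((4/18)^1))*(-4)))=-164.73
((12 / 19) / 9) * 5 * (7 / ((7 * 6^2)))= 5 / 513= 0.01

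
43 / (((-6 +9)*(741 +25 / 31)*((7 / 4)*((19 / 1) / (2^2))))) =5332 / 2293851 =0.00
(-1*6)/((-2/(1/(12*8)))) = 0.03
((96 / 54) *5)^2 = 6400 / 81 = 79.01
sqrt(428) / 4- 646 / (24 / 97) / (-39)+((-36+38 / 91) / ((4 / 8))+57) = sqrt(107) / 2+13301 / 252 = 57.95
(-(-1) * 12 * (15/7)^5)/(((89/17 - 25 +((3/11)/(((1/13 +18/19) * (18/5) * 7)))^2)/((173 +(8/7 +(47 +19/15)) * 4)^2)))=-290744539376294351106000/77152857905873617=-3768422.16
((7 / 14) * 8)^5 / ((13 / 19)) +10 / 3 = 58498 / 39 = 1499.95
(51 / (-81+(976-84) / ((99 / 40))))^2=25492401 / 765130921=0.03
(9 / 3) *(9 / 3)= 9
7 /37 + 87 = 3226 /37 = 87.19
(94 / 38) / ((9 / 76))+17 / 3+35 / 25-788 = -34202 / 45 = -760.04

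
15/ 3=5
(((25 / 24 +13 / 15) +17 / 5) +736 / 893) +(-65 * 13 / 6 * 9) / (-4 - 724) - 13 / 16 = 5296667 / 750120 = 7.06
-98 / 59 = -1.66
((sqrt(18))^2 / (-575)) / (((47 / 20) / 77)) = -5544 / 5405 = -1.03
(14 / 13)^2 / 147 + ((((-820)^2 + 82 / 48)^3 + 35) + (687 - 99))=710242823562998024212769 / 2336256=304008988553907630.08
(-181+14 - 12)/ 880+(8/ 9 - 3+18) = 15.69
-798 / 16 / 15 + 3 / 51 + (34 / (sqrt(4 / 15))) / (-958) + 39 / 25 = -5801 / 3400 - 17 *sqrt(15) / 958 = -1.77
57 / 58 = 0.98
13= 13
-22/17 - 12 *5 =-1042/17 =-61.29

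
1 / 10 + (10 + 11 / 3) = 413 / 30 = 13.77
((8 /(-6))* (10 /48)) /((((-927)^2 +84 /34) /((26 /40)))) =-221 /1051821720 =-0.00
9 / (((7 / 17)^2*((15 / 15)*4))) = 2601 / 196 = 13.27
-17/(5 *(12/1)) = -17/60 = -0.28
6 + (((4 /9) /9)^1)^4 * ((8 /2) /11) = 2841084610 /473513931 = 6.00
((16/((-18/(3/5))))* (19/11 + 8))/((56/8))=-856/1155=-0.74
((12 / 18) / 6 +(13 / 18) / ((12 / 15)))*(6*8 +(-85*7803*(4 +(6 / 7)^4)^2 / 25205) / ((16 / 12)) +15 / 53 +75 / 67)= -362.31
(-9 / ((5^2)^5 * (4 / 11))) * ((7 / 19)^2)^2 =-237699 / 5090664062500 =-0.00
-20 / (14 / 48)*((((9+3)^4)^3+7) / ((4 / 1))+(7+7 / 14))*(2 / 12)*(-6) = 1069932053795160 / 7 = 152847436256451.43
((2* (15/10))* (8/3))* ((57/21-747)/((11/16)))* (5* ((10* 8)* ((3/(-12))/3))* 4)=266752000/231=1154770.56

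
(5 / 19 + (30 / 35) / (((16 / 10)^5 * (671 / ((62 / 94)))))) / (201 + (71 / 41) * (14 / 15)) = 11125410980325 / 8563304143077376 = 0.00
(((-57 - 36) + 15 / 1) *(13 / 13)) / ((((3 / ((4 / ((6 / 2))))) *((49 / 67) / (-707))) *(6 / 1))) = 351884 / 63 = 5585.46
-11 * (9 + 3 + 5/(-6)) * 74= -27269/3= -9089.67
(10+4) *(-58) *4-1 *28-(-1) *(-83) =-3359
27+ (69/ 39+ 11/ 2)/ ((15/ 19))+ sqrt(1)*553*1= 76597/ 130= 589.21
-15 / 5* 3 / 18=-1 / 2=-0.50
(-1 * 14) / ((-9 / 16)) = 224 / 9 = 24.89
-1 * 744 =-744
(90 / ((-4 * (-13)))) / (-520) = -9 / 2704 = -0.00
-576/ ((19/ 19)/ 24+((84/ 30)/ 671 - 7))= 46379520/ 559949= 82.83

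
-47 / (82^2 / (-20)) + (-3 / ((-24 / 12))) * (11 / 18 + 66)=2018339 / 20172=100.06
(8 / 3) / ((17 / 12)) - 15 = -13.12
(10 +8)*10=180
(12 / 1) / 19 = 12 / 19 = 0.63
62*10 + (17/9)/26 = 145097/234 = 620.07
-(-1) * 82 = 82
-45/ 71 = -0.63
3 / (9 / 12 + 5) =12 / 23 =0.52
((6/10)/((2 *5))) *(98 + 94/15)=782/125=6.26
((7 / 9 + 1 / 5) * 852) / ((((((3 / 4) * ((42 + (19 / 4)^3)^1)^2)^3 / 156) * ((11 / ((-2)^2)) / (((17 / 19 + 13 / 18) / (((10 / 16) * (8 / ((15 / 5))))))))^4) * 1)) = 388742479850417960870003867648 / 897620576227854831004767552177122728125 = 0.00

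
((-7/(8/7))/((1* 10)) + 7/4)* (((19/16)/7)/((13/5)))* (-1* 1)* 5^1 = -95/256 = -0.37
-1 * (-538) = 538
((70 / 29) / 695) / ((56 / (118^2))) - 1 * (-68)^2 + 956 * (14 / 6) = -28932137 / 12093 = -2392.47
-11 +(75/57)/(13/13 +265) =-55569/5054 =-11.00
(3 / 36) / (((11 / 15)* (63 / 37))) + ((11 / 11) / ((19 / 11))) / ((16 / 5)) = 52175 / 210672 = 0.25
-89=-89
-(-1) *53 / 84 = 53 / 84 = 0.63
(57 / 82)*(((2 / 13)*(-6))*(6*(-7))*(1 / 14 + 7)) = 101574 / 533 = 190.57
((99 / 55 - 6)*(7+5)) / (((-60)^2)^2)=-7 / 1800000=-0.00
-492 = -492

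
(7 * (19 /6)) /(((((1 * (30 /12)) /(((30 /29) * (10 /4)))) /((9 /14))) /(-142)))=-60705 /29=-2093.28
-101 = -101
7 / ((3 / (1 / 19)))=7 / 57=0.12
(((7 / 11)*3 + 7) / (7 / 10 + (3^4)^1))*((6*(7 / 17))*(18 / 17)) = 740880 / 2597243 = 0.29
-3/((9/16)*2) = -8/3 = -2.67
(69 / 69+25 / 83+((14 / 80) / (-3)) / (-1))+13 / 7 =224267 / 69720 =3.22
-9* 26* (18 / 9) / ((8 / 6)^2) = -1053 / 4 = -263.25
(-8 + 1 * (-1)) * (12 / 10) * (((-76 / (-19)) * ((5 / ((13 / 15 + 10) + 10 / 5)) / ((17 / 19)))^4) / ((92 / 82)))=-3651716595937500 / 2665340862624983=-1.37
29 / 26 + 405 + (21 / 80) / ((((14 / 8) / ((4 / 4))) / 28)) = 53341 / 130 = 410.32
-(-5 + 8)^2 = -9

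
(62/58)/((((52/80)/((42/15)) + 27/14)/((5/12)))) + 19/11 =20353/10527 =1.93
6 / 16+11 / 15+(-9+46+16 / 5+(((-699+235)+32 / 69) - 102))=-1446869 / 2760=-524.23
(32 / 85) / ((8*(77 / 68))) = 0.04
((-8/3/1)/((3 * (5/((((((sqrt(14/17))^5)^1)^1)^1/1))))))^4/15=1184787066781696/124002524820430209375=0.00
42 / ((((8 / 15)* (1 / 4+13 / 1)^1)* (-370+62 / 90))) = -14175 / 880807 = -0.02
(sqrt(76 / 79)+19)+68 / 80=2 * sqrt(1501) / 79+397 / 20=20.83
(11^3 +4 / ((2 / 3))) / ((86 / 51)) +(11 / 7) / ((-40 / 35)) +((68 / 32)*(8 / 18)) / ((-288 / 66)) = 791.28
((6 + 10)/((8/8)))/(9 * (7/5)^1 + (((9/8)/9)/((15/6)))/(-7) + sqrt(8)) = 3949120/2951369-627200 * sqrt(2)/2951369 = 1.04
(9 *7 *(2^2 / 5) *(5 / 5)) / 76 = 63 / 95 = 0.66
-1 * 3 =-3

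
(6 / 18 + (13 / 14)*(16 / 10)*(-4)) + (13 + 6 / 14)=821 / 105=7.82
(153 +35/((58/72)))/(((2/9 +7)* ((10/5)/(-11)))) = -564003/3770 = -149.60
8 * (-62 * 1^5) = -496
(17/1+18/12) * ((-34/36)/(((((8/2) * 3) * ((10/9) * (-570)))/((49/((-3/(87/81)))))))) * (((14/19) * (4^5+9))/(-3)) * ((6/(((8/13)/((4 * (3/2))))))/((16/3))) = 84020727427/748569600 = 112.24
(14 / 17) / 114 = 0.01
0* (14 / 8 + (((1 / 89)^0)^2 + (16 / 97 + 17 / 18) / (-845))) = 0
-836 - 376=-1212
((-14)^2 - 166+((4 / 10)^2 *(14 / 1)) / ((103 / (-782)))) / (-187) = -33458 / 481525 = -0.07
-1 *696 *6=-4176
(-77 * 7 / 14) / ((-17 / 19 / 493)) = 42427 / 2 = 21213.50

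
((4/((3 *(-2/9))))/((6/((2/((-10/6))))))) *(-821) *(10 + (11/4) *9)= -342357/10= -34235.70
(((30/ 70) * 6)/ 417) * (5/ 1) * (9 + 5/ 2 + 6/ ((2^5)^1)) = 0.36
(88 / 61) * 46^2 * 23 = 4282784 / 61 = 70209.57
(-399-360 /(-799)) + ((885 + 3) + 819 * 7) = 4971738 /799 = 6222.45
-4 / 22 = -2 / 11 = -0.18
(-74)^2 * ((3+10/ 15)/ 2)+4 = 10043.33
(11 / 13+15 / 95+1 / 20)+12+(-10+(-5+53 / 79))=-497607 / 390260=-1.28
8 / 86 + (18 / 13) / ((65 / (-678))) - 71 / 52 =-2284013 / 145340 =-15.71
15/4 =3.75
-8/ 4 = -2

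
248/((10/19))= 2356/5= 471.20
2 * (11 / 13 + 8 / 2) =126 / 13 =9.69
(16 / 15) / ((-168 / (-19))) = 38 / 315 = 0.12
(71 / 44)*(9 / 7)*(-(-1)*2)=639 / 154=4.15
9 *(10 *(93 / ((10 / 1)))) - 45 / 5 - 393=435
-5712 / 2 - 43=-2899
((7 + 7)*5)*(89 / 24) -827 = -6809 / 12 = -567.42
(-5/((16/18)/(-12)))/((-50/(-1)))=27/20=1.35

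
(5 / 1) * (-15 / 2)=-75 / 2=-37.50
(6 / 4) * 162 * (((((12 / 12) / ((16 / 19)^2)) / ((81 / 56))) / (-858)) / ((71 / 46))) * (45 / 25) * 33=-1569267 / 147680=-10.63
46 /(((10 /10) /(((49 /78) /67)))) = 1127 /2613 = 0.43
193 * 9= 1737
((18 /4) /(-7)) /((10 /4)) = -9 /35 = -0.26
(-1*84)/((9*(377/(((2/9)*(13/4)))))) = -0.02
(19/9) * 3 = 19/3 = 6.33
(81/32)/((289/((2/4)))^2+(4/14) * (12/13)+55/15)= 0.00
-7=-7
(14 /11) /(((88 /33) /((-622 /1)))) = -6531 /22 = -296.86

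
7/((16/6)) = 21/8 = 2.62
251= 251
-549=-549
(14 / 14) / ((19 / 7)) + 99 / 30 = 3.67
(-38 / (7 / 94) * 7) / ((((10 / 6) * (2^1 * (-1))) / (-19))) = -101802 / 5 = -20360.40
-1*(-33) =33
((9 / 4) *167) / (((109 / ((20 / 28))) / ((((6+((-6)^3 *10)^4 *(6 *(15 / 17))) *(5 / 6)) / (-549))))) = -430724383245.88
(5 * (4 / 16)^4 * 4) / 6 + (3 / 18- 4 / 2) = -233 / 128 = -1.82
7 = 7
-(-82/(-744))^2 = -1681/138384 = -0.01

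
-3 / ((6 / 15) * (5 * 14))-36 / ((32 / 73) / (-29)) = 133365 / 56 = 2381.52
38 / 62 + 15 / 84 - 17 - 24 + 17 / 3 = -89947 / 2604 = -34.54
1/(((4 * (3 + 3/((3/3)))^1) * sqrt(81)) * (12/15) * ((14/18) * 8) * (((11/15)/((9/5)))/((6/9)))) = 15/9856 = 0.00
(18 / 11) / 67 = 0.02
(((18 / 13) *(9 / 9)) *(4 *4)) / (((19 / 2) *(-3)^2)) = 64 / 247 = 0.26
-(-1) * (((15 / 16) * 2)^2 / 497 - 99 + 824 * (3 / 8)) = 6679905 / 31808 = 210.01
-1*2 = -2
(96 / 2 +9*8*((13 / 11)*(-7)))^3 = -218602381824 / 1331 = -164239204.98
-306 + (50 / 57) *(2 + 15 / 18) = -51901 / 171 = -303.51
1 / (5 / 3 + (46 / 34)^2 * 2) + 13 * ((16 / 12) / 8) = 65249 / 27714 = 2.35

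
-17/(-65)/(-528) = -17/34320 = -0.00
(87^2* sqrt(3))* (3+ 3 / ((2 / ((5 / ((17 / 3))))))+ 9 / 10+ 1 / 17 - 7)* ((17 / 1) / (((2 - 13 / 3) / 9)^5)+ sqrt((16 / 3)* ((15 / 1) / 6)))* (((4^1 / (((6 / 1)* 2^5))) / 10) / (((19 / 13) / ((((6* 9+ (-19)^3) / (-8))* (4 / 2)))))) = -3258679047* sqrt(10) / 51680+ 46758482588251629* sqrt(3) / 102186560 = 792351673.38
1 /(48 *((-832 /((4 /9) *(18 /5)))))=-1 /24960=-0.00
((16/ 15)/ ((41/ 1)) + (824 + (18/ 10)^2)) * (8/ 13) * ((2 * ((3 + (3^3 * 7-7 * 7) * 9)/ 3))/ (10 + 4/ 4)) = 17135326448/ 439725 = 38968.28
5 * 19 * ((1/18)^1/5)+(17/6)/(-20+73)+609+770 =658312/477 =1380.11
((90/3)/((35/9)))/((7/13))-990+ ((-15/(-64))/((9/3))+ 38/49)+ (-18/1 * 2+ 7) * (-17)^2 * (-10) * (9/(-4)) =-594420395/3136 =-189547.32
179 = 179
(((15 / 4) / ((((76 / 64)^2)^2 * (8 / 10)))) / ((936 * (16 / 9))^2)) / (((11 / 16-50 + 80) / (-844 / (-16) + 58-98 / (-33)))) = 375275 / 118952968849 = 0.00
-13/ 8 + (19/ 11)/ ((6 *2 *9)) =-3823/ 2376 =-1.61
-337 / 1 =-337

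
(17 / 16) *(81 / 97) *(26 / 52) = 1377 / 3104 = 0.44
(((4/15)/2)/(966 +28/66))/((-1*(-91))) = 11/7255430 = 0.00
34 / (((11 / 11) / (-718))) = -24412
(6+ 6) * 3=36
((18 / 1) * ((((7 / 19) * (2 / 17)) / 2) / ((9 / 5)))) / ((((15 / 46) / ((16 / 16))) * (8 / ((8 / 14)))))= 46 / 969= 0.05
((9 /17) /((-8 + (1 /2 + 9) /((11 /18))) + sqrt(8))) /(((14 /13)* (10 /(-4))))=-106821 /3522995 + 28314* sqrt(2) /3522995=-0.02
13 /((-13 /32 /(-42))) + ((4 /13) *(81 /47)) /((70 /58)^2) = 1006222884 /748475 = 1344.36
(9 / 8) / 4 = 9 / 32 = 0.28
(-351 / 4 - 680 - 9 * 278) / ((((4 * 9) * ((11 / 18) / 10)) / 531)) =-3156795 / 4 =-789198.75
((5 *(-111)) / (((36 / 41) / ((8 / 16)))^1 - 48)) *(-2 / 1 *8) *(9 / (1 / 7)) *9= -8601390 / 79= -108878.35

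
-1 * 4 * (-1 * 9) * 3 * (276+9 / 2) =30294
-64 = -64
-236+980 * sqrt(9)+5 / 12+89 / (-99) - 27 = 2676.52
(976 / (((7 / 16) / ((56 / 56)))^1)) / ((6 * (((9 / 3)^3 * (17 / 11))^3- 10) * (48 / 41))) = 26630648 / 6091423947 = 0.00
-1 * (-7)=7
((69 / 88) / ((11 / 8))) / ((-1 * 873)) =-23 / 35211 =-0.00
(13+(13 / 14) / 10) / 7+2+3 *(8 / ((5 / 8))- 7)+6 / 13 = 55373 / 2548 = 21.73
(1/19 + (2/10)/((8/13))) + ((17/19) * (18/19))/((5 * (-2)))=4229/14440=0.29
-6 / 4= -3 / 2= -1.50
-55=-55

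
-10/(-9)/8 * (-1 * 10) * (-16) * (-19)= -3800/9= -422.22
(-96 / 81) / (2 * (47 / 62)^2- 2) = 61504 / 44145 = 1.39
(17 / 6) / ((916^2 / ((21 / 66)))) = 0.00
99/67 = 1.48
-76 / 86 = -38 / 43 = -0.88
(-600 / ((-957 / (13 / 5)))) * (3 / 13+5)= 2720 / 319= 8.53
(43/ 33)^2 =1849/ 1089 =1.70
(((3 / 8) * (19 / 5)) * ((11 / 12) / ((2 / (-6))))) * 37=-23199 / 160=-144.99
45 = 45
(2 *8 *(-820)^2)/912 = 672400/57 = 11796.49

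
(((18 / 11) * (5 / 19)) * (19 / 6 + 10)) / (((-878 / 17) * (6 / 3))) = -20145 / 367004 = -0.05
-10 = -10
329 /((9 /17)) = 5593 /9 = 621.44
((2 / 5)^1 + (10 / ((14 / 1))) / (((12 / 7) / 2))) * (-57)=-703 / 10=-70.30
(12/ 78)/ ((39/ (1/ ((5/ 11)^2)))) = 242/ 12675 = 0.02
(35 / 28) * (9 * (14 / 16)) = 315 / 32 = 9.84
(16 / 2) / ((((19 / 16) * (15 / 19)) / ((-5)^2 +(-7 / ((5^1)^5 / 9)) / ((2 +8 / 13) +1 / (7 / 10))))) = 229954136 / 1078125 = 213.29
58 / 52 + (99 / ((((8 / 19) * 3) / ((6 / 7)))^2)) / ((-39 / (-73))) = 881017 / 10192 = 86.44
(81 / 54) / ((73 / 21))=63 / 146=0.43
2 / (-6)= -1 / 3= -0.33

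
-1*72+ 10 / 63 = -4526 / 63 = -71.84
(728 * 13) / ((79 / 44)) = 416416 / 79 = 5271.09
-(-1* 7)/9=7/9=0.78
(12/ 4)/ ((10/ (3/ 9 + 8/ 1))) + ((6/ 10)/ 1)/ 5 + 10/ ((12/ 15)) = 378/ 25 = 15.12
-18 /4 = -9 /2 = -4.50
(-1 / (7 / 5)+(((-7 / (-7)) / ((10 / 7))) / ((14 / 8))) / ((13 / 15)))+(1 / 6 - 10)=-10.09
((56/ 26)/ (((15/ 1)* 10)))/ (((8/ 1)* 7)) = 1/ 3900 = 0.00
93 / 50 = 1.86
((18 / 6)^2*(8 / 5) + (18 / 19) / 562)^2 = 147804109209 / 712623025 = 207.41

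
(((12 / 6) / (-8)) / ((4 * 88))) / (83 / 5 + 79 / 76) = -95 / 2359456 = -0.00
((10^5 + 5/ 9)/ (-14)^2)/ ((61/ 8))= 1800010/ 26901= 66.91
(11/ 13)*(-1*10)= -110/ 13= -8.46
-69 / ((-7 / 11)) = 759 / 7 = 108.43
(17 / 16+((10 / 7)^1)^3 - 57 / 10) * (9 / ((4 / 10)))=-425277 / 10976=-38.75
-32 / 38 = -16 / 19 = -0.84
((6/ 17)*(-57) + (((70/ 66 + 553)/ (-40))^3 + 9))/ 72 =-1630405336987/ 43986888000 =-37.07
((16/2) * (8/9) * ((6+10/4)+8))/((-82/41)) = -176/3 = -58.67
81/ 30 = 27/ 10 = 2.70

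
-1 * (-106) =106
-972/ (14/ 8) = -3888/ 7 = -555.43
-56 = -56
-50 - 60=-110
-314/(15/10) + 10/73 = -45814/219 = -209.20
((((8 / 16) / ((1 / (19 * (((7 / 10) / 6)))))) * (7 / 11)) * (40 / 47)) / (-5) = -931 / 7755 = -0.12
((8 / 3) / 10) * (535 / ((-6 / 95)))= -20330 / 9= -2258.89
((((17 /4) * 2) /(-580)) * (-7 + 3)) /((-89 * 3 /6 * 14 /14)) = -17 /12905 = -0.00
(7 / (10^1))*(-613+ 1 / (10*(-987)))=-6050311 / 14100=-429.10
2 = 2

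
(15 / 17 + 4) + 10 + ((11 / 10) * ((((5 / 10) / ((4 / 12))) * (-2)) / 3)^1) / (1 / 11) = 473 / 170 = 2.78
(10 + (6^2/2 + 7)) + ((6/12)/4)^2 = 2241/64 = 35.02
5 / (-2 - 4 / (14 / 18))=-7 / 10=-0.70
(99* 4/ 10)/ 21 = 66/ 35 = 1.89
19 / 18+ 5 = 109 / 18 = 6.06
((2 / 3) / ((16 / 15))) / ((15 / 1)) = 1 / 24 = 0.04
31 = 31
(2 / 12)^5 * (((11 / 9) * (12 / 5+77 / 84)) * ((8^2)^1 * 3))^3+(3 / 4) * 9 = 5371005432853 / 88573500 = 60638.97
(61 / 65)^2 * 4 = 14884 / 4225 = 3.52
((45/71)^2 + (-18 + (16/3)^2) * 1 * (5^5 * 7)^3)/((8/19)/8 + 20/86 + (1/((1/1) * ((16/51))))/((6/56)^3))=810477174523928759215/19214079001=42181421991.75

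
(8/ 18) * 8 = 32/ 9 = 3.56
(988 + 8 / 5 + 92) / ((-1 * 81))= -5408 / 405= -13.35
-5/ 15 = -0.33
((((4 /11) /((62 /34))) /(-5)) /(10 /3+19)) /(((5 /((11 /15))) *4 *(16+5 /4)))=-68 /17914125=-0.00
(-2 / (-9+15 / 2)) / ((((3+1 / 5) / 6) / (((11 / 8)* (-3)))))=-165 / 16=-10.31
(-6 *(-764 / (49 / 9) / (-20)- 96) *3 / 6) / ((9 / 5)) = 148.31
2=2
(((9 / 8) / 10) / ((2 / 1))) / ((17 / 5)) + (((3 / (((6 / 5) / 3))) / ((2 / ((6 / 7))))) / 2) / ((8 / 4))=0.82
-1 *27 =-27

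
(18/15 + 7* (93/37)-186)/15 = -10311/925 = -11.15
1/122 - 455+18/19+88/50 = -26209883/57950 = -452.28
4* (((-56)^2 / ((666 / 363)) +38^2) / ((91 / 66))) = 2369312 / 259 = 9147.92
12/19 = 0.63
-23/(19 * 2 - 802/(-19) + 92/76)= -0.28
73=73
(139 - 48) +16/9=835/9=92.78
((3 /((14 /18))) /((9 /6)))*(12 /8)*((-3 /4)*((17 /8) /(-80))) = 1377 /17920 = 0.08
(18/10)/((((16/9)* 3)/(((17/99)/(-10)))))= -51/8800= -0.01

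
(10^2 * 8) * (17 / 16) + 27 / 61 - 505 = 345.44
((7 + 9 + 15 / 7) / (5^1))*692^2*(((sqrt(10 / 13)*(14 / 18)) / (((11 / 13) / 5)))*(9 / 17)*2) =121631456*sqrt(130) / 187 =7416106.79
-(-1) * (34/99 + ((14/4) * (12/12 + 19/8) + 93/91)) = 1899517/144144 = 13.18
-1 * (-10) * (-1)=-10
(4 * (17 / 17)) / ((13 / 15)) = 60 / 13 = 4.62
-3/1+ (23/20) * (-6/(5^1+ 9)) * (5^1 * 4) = -90/7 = -12.86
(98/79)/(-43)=-98/3397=-0.03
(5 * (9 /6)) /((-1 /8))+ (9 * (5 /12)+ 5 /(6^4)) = -56.25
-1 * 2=-2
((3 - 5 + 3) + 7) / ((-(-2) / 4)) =16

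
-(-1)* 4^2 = 16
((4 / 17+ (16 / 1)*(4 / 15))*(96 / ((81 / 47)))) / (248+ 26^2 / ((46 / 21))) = 19855808 / 44070885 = 0.45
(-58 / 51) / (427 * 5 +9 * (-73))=-29 / 37689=-0.00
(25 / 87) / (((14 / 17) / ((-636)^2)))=28651800 / 203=141141.87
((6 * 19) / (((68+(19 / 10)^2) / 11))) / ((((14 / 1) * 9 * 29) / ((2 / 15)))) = 760 / 1189377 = 0.00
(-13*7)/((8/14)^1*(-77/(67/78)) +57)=-6097/387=-15.75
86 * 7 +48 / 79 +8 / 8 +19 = 49186 / 79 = 622.61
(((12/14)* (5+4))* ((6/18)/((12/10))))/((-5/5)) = -15/7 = -2.14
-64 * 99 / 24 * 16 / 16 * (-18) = 4752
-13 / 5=-2.60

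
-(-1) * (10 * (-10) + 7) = -93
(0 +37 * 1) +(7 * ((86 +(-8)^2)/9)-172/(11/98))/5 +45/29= -1170352/4785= -244.59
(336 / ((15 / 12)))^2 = 1806336 / 25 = 72253.44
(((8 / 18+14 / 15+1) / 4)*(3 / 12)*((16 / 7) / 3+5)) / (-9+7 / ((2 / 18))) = 0.02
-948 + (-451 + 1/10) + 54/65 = -181749/130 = -1398.07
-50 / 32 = -25 / 16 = -1.56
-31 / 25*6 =-7.44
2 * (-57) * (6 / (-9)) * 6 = 456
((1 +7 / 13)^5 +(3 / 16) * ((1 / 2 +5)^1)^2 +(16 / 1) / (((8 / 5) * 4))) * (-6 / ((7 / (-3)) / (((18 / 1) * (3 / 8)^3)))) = 872582904693 / 21291425792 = 40.98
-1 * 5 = -5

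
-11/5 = -2.20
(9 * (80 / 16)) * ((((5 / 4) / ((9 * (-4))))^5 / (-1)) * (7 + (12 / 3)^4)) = 4109375 / 6879707136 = 0.00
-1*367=-367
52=52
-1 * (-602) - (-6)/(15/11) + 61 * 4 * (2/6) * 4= 13976/15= 931.73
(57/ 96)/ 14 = 19/ 448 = 0.04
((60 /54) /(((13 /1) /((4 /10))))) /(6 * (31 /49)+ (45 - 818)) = -196 /4409847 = -0.00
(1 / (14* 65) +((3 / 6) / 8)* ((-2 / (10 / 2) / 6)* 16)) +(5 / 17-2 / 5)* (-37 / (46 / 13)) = 555914 / 533715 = 1.04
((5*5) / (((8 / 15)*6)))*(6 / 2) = 375 / 16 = 23.44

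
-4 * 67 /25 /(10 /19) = -2546 /125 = -20.37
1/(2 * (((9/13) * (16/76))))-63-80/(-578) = -59.43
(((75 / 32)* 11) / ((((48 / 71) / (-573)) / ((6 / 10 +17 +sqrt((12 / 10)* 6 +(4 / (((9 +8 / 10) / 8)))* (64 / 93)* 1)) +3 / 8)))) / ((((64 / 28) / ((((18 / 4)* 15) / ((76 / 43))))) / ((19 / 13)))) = -11231716.01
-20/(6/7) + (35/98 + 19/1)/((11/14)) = 43/33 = 1.30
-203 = -203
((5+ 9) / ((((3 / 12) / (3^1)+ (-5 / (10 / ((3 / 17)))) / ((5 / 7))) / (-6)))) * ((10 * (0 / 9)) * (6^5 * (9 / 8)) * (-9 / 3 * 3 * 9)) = 0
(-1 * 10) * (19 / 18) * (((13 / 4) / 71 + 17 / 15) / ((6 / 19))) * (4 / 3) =-1813303 / 34506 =-52.55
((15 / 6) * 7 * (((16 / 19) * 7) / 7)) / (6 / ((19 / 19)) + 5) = 280 / 209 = 1.34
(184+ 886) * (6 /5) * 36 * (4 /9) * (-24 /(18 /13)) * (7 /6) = -1246336 /3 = -415445.33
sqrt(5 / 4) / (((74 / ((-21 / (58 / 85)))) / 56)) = -12495 * sqrt(5) / 1073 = -26.04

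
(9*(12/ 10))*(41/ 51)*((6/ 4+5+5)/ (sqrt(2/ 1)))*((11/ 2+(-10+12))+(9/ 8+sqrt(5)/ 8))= 628.68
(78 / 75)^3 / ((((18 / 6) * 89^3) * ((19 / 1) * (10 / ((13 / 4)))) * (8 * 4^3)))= 28561 / 1607329320000000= 0.00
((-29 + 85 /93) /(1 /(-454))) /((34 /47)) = 27867428 /1581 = 17626.46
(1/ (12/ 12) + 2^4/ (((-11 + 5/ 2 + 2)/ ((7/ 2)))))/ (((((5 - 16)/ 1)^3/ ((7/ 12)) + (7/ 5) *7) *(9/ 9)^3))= 3465/ 1033721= 0.00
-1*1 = -1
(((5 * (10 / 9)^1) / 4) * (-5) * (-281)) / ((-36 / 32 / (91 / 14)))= -913250 / 81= -11274.69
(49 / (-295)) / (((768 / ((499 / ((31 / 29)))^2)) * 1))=-10261082209 / 217724160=-47.13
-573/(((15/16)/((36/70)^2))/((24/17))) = -228.22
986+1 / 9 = 8875 / 9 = 986.11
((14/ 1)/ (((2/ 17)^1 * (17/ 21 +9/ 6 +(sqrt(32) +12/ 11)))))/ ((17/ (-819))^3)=2791051858621026/ 1260666263 - 3283172396391888 * sqrt(2)/ 1260666263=-1469108.14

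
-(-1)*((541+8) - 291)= 258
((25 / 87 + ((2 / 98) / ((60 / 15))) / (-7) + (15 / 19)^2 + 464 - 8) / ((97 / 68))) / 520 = 334703344289 / 543369994440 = 0.62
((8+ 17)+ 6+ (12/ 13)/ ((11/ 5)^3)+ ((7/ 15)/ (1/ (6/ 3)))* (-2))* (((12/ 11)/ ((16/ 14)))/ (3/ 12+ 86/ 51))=5414912454/ 375907675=14.40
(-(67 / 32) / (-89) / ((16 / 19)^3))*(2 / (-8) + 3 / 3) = 1378659 / 46661632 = 0.03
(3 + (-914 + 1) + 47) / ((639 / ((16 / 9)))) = -13808 / 5751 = -2.40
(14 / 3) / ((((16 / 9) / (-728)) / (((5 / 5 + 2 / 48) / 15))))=-3185 / 24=-132.71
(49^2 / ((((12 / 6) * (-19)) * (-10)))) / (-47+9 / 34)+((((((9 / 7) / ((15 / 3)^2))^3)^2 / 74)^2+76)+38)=2218650965238666513944890298766623803 / 19484958351717685937881469726562500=113.86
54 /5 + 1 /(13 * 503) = 353111 /32695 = 10.80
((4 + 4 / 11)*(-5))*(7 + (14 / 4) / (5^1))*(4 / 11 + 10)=-19152 / 11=-1741.09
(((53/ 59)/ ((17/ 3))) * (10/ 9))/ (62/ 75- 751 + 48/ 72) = -13250/ 56381639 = -0.00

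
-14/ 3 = -4.67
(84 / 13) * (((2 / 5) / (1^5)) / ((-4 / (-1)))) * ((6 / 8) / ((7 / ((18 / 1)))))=81 / 65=1.25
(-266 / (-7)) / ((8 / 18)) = 171 / 2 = 85.50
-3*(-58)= 174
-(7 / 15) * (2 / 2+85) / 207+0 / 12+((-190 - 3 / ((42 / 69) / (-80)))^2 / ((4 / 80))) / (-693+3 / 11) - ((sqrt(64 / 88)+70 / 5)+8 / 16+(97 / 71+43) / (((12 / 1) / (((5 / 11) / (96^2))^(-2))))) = -4170146873546586257 / 2743782930 - 2 * sqrt(22) / 11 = -1519853057.72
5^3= 125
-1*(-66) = 66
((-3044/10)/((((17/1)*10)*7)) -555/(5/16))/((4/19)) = -100402859/11900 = -8437.22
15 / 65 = 3 / 13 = 0.23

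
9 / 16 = 0.56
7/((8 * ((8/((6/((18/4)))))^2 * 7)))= 1/288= 0.00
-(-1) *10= 10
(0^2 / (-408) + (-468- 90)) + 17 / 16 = -8911 / 16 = -556.94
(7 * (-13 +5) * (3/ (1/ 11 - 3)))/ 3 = 77/ 4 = 19.25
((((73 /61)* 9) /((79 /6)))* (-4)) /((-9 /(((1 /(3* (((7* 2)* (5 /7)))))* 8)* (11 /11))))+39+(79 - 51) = 1616701 /24095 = 67.10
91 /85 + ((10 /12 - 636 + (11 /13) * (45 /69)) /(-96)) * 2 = 104608607 /7319520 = 14.29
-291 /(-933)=97 /311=0.31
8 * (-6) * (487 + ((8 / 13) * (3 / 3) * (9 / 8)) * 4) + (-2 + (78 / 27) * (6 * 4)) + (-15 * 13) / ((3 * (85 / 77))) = -15580813 / 663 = -23500.47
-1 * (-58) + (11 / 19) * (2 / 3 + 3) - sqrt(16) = 56.12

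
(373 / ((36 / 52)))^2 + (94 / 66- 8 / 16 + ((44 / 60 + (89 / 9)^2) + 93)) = 2588122819 / 8910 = 290473.94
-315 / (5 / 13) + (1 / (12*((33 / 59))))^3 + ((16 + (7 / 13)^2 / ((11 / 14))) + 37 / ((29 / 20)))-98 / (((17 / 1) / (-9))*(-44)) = -4026803132183233 / 5173913714112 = -778.29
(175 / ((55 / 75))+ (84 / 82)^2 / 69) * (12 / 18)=67664562 / 425293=159.10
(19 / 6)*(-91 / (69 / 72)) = -6916 / 23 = -300.70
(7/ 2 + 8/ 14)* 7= 57/ 2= 28.50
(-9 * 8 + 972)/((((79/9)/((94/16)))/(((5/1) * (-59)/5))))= -5615325/158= -35540.03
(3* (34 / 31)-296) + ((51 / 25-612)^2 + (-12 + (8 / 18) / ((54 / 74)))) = 1750231819783 / 4708125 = 371747.10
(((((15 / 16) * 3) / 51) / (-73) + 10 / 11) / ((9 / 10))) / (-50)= -39679 / 1965744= -0.02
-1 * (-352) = 352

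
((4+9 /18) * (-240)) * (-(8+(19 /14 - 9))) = 2700 /7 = 385.71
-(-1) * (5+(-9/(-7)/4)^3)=110489/21952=5.03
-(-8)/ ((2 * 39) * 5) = 4/ 195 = 0.02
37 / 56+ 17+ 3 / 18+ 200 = 36595 / 168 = 217.83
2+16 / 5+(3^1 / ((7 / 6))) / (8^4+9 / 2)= 1492762 / 287035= 5.20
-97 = -97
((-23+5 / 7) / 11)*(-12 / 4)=468 / 77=6.08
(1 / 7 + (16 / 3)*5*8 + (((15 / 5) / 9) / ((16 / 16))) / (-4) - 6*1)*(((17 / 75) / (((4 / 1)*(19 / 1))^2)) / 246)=98719 / 2983881600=0.00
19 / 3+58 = 193 / 3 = 64.33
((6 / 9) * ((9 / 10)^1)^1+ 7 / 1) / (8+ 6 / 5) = 19 / 23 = 0.83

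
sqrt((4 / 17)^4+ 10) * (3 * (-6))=-18 * sqrt(835466) / 289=-56.93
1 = 1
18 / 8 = 9 / 4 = 2.25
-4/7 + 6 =38/7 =5.43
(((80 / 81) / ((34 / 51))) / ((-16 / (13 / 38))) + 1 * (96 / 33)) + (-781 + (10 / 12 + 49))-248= -22036801 / 22572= -976.29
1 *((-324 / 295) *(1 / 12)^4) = -1 / 18880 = -0.00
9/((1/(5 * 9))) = 405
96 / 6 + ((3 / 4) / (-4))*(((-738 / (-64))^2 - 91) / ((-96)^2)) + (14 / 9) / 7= 2449344605 / 150994944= 16.22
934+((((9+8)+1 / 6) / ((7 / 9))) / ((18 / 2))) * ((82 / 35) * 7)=102293 / 105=974.22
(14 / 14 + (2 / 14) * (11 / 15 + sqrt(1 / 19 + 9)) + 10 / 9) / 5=2 * sqrt(817) / 665 + 698 / 1575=0.53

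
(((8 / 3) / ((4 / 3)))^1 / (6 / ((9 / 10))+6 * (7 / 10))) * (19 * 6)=20.98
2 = 2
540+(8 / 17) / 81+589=1554641 / 1377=1129.01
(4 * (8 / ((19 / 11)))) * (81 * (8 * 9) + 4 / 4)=108064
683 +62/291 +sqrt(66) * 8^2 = 64 * sqrt(66) +198815/291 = 1203.15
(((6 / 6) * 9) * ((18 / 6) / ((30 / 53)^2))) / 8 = 8427 / 800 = 10.53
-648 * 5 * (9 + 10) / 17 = -61560 / 17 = -3621.18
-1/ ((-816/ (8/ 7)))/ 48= 1/ 34272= 0.00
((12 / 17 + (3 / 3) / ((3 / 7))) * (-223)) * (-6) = 69130 / 17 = 4066.47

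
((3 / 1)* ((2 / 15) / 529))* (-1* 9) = -18 / 2645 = -0.01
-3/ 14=-0.21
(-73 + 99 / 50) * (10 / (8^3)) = -3551 / 2560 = -1.39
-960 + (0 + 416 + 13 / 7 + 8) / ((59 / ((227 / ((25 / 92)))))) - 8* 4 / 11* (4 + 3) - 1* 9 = 572440269 / 113575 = 5040.20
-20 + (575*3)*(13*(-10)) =-224270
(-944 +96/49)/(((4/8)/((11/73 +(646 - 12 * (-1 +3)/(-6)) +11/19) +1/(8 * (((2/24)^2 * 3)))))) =-84092810880/67963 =-1237332.24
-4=-4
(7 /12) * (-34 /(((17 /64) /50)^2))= -35840000 /51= -702745.10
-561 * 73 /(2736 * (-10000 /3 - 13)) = 13651 /3051856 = 0.00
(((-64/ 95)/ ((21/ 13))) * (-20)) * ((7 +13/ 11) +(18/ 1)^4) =1281086976/ 1463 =875657.54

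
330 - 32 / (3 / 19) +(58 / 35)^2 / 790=184845296 / 1451625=127.34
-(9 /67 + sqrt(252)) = -6 * sqrt(7) - 9 /67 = -16.01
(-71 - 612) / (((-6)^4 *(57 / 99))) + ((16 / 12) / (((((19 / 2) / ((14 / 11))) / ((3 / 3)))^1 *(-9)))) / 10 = -138037 / 150480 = -0.92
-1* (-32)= 32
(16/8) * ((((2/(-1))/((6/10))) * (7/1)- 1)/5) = -146/15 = -9.73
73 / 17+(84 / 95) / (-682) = 2364121 / 550715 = 4.29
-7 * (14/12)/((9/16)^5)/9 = -25690112/1594323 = -16.11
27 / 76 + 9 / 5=819 / 380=2.16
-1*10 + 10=0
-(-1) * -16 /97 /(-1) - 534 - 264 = -77390 /97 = -797.84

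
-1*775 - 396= -1171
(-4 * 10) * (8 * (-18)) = 5760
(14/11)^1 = 14/11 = 1.27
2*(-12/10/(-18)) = 2/15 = 0.13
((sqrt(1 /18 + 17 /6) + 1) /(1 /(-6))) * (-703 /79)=4218 /79 + 1406 * sqrt(26) /79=144.14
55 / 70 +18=263 / 14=18.79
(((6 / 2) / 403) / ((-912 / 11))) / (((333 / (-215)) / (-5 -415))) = -82775 / 3399708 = -0.02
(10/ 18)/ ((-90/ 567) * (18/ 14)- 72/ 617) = -151165/ 87282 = -1.73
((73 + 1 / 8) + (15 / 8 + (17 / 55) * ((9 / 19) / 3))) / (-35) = -78426 / 36575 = -2.14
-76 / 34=-38 / 17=-2.24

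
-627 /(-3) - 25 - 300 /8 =293 /2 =146.50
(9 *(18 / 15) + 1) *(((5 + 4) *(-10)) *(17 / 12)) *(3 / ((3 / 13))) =-39117 / 2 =-19558.50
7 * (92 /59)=644 /59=10.92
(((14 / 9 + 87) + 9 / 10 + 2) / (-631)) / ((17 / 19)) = -156389 / 965430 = -0.16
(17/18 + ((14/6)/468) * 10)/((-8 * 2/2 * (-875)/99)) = 3839/273000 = 0.01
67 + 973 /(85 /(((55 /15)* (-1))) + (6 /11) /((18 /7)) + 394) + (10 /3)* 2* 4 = 3536891 /36732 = 96.29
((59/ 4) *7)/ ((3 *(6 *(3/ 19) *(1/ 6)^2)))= 7847/ 6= 1307.83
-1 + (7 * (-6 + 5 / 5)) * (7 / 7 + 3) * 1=-141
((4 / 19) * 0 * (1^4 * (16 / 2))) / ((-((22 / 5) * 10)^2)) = 0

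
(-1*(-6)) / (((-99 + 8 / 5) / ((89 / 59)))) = -2670 / 28733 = -0.09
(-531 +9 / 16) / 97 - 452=-709991 / 1552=-457.47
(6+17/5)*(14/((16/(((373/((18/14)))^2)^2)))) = 15290559788006489/262440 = 58263068846.24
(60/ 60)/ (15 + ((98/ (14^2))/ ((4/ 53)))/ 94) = 752/ 11333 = 0.07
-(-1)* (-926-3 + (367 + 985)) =423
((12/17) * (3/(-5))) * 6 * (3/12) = -54/85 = -0.64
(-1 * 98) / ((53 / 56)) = -5488 / 53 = -103.55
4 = 4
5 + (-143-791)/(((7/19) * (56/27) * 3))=-78877/196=-402.43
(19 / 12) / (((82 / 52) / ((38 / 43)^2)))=178334 / 227427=0.78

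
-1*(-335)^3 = 37595375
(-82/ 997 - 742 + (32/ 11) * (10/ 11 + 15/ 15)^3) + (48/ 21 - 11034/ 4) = -710772172727/ 204359078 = -3478.06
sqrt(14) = 3.74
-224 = -224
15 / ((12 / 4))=5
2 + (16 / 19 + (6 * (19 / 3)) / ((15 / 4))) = 3698 / 285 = 12.98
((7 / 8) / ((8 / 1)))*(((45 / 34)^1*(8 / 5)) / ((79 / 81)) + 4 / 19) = 53179 / 204136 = 0.26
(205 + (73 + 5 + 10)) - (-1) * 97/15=4492/15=299.47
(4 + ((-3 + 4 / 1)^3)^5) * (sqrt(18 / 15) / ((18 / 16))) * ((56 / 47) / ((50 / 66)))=4928 * sqrt(30) / 3525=7.66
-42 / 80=-21 / 40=-0.52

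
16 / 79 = 0.20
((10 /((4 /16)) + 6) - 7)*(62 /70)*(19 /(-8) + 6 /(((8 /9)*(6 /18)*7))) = 35061 /1960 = 17.89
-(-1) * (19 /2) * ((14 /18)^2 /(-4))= -931 /648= -1.44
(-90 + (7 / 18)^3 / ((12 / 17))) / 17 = -6292729 / 1189728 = -5.29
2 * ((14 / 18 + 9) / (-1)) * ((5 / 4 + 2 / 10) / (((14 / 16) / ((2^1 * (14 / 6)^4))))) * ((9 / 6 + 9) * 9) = -24509408 / 135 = -181551.17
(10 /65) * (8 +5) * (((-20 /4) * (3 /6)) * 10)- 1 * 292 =-342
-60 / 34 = -30 / 17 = -1.76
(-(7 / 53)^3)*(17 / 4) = -0.01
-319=-319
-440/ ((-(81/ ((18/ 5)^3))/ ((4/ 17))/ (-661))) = -16752384/ 425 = -39417.37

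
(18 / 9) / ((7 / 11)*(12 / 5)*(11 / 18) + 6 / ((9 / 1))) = 5 / 4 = 1.25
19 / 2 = 9.50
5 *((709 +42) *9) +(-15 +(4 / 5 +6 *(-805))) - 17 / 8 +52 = 29000.68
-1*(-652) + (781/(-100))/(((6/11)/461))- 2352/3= -4039651/600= -6732.75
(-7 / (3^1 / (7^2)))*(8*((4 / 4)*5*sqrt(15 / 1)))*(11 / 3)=-150920*sqrt(15) / 9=-64945.63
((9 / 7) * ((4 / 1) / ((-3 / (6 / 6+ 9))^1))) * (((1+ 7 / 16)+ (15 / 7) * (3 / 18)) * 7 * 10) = -15075 / 7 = -2153.57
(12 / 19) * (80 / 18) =160 / 57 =2.81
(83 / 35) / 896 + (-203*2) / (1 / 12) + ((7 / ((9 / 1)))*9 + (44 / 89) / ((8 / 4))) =-13577712293 / 2791040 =-4864.75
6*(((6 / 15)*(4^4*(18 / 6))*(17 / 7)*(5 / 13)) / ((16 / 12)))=117504 / 91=1291.25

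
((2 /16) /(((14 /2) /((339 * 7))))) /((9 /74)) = 4181 /12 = 348.42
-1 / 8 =-0.12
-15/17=-0.88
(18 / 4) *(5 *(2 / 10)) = 9 / 2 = 4.50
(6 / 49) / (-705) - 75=-863627 / 11515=-75.00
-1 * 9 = -9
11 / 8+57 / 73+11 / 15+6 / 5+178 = 1595101 / 8760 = 182.09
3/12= 1/4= 0.25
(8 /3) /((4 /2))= 4 /3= 1.33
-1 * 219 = -219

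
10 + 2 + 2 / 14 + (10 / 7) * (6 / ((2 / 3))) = 25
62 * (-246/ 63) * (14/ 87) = -10168/ 261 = -38.96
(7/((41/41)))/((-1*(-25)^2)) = -7/625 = -0.01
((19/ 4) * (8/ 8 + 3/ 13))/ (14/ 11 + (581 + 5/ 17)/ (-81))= -3553/ 3588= -0.99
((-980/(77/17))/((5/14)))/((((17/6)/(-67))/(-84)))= -1203368.73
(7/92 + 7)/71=651/6532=0.10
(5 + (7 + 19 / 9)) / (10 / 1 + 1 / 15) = 635 / 453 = 1.40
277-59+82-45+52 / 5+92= 1787 / 5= 357.40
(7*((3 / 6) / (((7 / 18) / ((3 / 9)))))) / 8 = 3 / 8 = 0.38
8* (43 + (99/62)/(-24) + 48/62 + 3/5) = 109883/310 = 354.46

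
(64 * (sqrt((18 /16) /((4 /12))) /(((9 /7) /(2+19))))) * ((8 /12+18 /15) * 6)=43904 * sqrt(6) /5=21508.48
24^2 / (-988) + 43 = 10477 / 247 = 42.42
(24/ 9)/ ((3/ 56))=448/ 9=49.78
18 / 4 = 9 / 2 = 4.50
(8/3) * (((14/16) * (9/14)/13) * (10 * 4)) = 60/13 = 4.62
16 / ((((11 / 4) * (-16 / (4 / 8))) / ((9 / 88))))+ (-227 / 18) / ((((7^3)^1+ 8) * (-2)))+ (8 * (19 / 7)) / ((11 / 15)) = 79226033 / 2675673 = 29.61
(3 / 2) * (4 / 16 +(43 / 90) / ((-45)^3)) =4100539 / 10935000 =0.37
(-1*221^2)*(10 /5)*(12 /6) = -195364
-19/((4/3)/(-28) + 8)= -399/167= -2.39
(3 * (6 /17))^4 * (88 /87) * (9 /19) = 27713664 /46020071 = 0.60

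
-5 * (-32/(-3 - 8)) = -160/11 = -14.55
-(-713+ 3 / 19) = 13544 / 19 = 712.84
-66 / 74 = -33 / 37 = -0.89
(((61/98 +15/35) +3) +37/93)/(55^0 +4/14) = 40547/11718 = 3.46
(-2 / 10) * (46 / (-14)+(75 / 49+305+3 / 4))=-59583 / 980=-60.80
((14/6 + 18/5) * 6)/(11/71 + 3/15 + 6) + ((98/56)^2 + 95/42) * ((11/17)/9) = 14460211/2416176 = 5.98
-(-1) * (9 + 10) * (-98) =-1862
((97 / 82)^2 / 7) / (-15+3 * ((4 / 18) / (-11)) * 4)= -0.01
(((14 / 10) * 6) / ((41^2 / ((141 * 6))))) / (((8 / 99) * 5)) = 879417 / 84050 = 10.46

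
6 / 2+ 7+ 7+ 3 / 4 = 71 / 4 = 17.75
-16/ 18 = -8/ 9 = -0.89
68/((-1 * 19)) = -68/19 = -3.58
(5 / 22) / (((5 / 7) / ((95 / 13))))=665 / 286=2.33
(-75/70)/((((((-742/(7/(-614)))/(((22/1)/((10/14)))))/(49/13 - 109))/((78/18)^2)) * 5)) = 16302/81355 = 0.20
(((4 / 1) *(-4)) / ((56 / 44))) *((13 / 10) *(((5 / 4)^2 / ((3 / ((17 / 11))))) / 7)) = -1105 / 588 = -1.88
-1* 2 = -2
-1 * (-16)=16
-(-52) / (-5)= -52 / 5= -10.40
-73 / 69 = -1.06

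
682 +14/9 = 6152/9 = 683.56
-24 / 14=-12 / 7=-1.71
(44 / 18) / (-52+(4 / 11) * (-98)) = -121 / 4338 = -0.03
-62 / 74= -31 / 37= -0.84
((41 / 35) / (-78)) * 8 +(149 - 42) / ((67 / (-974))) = -142268558 / 91455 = -1555.61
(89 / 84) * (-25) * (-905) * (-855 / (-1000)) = 4591065 / 224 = 20495.83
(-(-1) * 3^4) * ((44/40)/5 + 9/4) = 20007/100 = 200.07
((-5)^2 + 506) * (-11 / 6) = -1947 / 2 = -973.50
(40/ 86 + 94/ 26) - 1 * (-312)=316.08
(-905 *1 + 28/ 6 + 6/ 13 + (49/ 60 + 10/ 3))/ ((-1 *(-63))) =-99809/ 7020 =-14.22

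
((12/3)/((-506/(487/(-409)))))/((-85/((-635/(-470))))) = -61849/413390615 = -0.00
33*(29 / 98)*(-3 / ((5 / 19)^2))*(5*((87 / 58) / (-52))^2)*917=-1221952149 / 757120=-1613.95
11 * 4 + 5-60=-11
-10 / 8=-1.25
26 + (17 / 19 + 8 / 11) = 5773 / 209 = 27.62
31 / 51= 0.61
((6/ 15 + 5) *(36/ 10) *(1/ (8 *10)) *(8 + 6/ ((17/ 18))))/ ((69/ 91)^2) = 13638807/ 2248250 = 6.07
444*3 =1332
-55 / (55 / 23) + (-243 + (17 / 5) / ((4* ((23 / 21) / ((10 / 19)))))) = -232127 / 874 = -265.59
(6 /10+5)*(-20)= -112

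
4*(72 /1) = 288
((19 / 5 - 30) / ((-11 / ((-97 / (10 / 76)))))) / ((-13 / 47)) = 22694702 / 3575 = 6348.17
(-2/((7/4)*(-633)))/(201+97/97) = 4/447531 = 0.00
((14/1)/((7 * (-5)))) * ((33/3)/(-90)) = 11/225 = 0.05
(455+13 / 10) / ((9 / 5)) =507 / 2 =253.50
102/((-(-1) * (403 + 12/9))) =306/1213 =0.25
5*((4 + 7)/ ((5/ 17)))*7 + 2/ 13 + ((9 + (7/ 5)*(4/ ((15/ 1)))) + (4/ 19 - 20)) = 24059116/ 18525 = 1298.74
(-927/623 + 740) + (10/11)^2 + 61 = 60331916/75383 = 800.34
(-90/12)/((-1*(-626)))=-15/1252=-0.01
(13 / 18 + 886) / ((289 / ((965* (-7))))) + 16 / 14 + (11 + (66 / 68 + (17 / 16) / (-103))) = -621492728047 / 30005136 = -20712.88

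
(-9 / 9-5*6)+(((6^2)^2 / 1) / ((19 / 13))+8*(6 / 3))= 16563 / 19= 871.74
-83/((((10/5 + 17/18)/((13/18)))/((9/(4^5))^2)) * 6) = -29133/111149056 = -0.00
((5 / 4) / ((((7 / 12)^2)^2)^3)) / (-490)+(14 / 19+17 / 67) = -563535188966147 / 863377971736777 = -0.65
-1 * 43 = -43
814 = 814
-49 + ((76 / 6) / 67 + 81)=6470 / 201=32.19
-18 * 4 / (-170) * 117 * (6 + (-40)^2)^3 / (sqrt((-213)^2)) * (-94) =-546677984039616 / 6035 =-90584587247.66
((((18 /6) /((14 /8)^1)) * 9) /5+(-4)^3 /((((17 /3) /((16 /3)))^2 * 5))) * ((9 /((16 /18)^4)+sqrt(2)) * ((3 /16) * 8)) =-3696880743 /20715520- 125214 * sqrt(2) /10115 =-195.97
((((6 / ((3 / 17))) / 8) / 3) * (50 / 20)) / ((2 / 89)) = 7565 / 48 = 157.60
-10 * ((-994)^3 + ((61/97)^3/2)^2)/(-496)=-16361365797639543474915/826308228889568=-19800560.16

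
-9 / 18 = -1 / 2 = -0.50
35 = 35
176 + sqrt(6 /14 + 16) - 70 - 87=sqrt(805) /7 + 19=23.05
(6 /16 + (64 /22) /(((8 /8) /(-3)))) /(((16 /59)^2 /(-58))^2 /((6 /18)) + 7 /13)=-97372144242555 /6277527800104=-15.51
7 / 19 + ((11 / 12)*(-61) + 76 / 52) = -160313 / 2964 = -54.09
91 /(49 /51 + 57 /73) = 338793 /6484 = 52.25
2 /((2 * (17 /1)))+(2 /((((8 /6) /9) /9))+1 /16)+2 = 33625 /272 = 123.62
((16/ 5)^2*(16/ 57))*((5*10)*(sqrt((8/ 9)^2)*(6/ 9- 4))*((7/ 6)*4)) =-9175040/ 4617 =-1987.23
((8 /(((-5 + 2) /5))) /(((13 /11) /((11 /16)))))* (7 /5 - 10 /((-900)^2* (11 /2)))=-6860689 /631800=-10.86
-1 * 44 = -44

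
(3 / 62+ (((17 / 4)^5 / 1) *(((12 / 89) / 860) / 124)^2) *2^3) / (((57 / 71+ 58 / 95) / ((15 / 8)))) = 141115007073121911 / 2198314600888352768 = 0.06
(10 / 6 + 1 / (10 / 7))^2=5041 / 900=5.60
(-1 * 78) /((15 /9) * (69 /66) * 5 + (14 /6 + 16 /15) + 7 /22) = -12870 /2051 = -6.27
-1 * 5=-5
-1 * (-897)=897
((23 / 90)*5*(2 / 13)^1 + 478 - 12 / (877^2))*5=215159985085 / 89988093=2390.98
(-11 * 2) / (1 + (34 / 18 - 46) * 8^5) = 198 / 13008887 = 0.00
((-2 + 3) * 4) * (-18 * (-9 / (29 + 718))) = 72 / 83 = 0.87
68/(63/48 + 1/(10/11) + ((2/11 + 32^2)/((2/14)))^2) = 658240/497537226873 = 0.00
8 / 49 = 0.16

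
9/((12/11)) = 33/4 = 8.25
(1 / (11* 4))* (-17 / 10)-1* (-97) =96.96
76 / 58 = 38 / 29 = 1.31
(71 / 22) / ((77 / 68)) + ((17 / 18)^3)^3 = 579283258341311 / 168010318941696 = 3.45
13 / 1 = 13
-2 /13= -0.15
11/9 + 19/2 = 193/18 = 10.72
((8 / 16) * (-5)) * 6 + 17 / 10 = -13.30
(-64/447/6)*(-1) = 32/1341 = 0.02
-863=-863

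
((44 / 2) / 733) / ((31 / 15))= 330 / 22723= 0.01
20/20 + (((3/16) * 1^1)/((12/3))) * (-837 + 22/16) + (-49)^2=1209769/512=2362.83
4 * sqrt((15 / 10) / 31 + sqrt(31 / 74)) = 2 * sqrt(254634 + 71114 * sqrt(2294)) / 1147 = 3.34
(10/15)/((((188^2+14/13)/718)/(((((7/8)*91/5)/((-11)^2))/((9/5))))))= 2972879/3002281524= 0.00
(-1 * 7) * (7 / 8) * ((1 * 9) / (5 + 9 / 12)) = -441 / 46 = -9.59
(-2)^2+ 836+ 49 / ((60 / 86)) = 27307 / 30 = 910.23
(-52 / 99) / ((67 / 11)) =-52 / 603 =-0.09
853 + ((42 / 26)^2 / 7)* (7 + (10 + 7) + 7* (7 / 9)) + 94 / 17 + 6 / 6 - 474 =1139161 / 2873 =396.51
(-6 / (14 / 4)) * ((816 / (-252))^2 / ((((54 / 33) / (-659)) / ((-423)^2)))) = 444265809504 / 343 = 1295235596.22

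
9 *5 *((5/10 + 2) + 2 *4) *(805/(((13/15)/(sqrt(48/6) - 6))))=-1391939.29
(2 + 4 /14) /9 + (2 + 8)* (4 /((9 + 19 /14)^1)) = 7520 /1827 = 4.12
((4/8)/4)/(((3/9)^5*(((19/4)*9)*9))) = 3/38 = 0.08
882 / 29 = 30.41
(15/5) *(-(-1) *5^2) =75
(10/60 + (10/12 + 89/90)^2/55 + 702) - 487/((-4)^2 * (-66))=2504380793/3564000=702.69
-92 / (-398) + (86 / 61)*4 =71262 / 12139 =5.87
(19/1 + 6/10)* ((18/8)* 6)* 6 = 7938/5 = 1587.60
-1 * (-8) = 8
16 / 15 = 1.07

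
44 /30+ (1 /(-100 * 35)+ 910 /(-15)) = -207201 /3500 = -59.20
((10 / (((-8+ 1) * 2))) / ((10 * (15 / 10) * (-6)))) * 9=1 / 14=0.07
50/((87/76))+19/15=6517/145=44.94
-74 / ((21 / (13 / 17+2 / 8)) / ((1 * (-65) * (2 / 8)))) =55315 / 952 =58.10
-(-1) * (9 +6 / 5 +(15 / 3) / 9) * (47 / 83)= 22748 / 3735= 6.09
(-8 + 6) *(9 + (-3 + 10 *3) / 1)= -72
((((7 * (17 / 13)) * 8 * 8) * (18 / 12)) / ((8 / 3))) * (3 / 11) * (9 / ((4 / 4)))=115668 / 143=808.87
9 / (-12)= -3 / 4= -0.75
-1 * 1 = -1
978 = 978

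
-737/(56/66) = -24321/28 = -868.61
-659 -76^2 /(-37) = -18607 /37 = -502.89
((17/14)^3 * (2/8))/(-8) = -4913/87808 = -0.06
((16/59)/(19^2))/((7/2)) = 32/149093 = 0.00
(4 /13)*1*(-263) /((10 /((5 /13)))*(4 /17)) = -4471 /338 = -13.23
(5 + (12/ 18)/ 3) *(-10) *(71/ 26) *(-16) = 266960/ 117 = 2281.71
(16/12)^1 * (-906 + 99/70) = -42214/35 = -1206.11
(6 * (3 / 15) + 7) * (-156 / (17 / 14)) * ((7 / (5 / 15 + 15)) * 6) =-2885.56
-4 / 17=-0.24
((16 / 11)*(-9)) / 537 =-48 / 1969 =-0.02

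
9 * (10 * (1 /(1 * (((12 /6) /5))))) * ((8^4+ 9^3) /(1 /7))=7599375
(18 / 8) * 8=18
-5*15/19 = -75/19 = -3.95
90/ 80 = 9/ 8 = 1.12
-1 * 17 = -17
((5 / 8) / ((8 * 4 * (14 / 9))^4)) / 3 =10935 / 322256764928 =0.00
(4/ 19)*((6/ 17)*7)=168/ 323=0.52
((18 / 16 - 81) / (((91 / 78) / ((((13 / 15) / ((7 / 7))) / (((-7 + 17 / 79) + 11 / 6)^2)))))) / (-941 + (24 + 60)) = 0.00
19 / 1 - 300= -281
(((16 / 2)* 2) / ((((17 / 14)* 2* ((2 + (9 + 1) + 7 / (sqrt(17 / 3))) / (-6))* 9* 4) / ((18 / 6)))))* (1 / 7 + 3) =-704 / 767 + 1232* sqrt(51) / 39117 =-0.69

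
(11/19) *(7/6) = 77/114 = 0.68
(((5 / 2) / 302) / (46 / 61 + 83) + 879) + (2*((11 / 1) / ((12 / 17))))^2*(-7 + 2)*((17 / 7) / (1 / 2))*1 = -1471743700561 / 64802556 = -22711.20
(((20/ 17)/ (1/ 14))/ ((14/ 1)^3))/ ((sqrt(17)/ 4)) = 20 * sqrt(17)/ 14161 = 0.01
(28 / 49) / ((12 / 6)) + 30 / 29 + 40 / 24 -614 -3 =-373934 / 609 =-614.01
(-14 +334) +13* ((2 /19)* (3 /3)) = 321.37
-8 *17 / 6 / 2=-34 / 3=-11.33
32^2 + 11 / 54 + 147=63245 / 54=1171.20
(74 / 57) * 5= 370 / 57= 6.49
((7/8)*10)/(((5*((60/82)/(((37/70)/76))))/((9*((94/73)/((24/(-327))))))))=-23314773/8876800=-2.63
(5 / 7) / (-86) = -5 / 602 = -0.01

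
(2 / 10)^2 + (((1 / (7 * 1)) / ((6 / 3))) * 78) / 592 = 0.05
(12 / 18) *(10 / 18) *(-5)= -1.85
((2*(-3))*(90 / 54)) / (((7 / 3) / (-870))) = 26100 / 7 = 3728.57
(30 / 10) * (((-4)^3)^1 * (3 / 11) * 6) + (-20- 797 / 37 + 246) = -44657 / 407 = -109.72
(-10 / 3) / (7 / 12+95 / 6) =-40 / 197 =-0.20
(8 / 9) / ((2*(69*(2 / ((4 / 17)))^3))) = 32 / 3050973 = 0.00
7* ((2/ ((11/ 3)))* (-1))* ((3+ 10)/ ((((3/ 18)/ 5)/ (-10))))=163800/ 11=14890.91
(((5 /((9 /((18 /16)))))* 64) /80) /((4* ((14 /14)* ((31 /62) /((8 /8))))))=1 /4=0.25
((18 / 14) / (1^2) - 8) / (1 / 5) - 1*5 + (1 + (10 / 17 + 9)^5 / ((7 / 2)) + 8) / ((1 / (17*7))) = 1611494244869 / 584647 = 2756354.25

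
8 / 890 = 0.01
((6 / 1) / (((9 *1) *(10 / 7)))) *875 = 1225 / 3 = 408.33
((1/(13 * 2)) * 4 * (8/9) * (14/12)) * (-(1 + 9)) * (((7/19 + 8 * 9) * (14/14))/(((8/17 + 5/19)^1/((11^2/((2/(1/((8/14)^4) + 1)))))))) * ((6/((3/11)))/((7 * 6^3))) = -413324580625/287494272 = -1437.68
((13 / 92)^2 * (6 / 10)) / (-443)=-507 / 18747760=-0.00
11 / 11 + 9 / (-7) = -2 / 7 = -0.29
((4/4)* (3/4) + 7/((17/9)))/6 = 101/136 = 0.74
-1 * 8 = -8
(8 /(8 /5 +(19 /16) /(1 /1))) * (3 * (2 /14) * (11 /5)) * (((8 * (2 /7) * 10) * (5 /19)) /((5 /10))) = 6758400 /207613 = 32.55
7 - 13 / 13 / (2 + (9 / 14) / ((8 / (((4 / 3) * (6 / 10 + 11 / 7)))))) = 3584 / 547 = 6.55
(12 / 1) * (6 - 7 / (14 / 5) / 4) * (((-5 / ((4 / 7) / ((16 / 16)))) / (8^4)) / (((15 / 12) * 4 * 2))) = -903 / 65536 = -0.01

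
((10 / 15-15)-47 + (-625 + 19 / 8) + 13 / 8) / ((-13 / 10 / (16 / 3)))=327520 / 117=2799.32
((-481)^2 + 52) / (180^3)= 231413 / 5832000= 0.04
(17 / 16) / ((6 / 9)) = 51 / 32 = 1.59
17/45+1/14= 283/630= 0.45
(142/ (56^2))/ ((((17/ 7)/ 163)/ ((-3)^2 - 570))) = -381909/ 224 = -1704.95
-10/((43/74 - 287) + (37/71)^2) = 3730340/106742689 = 0.03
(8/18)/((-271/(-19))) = 76/2439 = 0.03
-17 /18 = -0.94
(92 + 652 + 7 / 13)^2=93683041 / 169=554337.52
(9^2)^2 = 6561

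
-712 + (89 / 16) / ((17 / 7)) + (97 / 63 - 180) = -15219679 / 17136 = -888.17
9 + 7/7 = 10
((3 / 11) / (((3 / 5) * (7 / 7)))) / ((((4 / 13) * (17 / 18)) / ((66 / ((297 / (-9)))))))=-585 / 187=-3.13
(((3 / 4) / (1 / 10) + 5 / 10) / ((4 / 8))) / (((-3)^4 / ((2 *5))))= 160 / 81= 1.98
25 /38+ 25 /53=2275 /2014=1.13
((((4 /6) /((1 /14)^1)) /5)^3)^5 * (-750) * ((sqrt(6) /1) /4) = -2548827677619195478016 * sqrt(6) /1167717041015625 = -5346609.69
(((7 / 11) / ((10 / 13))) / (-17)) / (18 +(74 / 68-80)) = 91 / 113905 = 0.00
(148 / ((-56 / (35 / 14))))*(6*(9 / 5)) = -999 / 14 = -71.36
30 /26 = 15 /13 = 1.15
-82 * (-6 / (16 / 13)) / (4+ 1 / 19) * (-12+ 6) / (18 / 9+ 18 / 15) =-455715 / 2464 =-184.95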